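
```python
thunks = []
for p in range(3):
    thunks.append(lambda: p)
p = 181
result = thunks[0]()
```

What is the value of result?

Step 1: Lambdas capture the variable p by reference, not by value.
Step 2: After the loop, p is reassigned to 181.
Step 3: thunks[0]() looks up the current p = 181. result = 181

The answer is 181.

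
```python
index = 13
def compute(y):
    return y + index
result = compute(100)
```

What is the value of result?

Step 1: index = 13 is defined globally.
Step 2: compute(100) uses parameter y = 100 and looks up index from global scope = 13.
Step 3: result = 100 + 13 = 113

The answer is 113.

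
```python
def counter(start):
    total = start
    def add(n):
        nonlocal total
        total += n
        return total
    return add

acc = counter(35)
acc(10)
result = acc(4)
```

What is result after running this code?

Step 1: counter(35) creates closure with total = 35.
Step 2: First acc(10): total = 35 + 10 = 45.
Step 3: Second acc(4): total = 45 + 4 = 49. result = 49

The answer is 49.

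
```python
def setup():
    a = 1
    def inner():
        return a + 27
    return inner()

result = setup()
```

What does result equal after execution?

Step 1: setup() defines a = 1.
Step 2: inner() reads a = 1 from enclosing scope, returns 1 + 27 = 28.
Step 3: result = 28

The answer is 28.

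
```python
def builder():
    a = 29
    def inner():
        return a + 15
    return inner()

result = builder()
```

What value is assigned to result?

Step 1: builder() defines a = 29.
Step 2: inner() reads a = 29 from enclosing scope, returns 29 + 15 = 44.
Step 3: result = 44

The answer is 44.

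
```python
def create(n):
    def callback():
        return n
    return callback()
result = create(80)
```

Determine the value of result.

Step 1: create(80) binds parameter n = 80.
Step 2: callback() looks up n in enclosing scope and finds the parameter n = 80.
Step 3: result = 80

The answer is 80.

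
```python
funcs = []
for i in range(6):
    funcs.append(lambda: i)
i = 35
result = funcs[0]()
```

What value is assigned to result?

Step 1: Lambdas capture the variable i by reference, not by value.
Step 2: After the loop, i is reassigned to 35.
Step 3: funcs[0]() looks up the current i = 35. result = 35

The answer is 35.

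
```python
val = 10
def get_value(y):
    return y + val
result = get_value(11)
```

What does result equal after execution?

Step 1: val = 10 is defined globally.
Step 2: get_value(11) uses parameter y = 11 and looks up val from global scope = 10.
Step 3: result = 11 + 10 = 21

The answer is 21.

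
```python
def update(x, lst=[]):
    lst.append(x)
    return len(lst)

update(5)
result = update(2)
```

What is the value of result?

Step 1: Mutable default list persists between calls.
Step 2: First call: lst = [5], len = 1. Second call: lst = [5, 2], len = 2.
Step 3: result = 2

The answer is 2.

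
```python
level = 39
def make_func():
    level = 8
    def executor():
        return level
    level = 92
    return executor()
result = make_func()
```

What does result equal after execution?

Step 1: make_func() sets level = 8, then later level = 92.
Step 2: executor() is called after level is reassigned to 92. Closures capture variables by reference, not by value.
Step 3: result = 92

The answer is 92.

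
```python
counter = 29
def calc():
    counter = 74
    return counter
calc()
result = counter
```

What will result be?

Step 1: Global counter = 29.
Step 2: calc() creates local counter = 74 (shadow, not modification).
Step 3: After calc() returns, global counter is unchanged. result = 29

The answer is 29.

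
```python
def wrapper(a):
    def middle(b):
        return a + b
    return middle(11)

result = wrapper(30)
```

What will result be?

Step 1: wrapper(30) passes a = 30.
Step 2: middle(11) has b = 11, reads a = 30 from enclosing.
Step 3: result = 30 + 11 = 41

The answer is 41.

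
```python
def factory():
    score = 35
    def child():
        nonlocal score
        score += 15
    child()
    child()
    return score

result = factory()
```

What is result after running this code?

Step 1: score starts at 35.
Step 2: child() is called 2 times, each adding 15.
Step 3: score = 35 + 15 * 2 = 65

The answer is 65.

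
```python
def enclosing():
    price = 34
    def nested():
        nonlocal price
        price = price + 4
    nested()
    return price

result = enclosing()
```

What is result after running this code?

Step 1: enclosing() sets price = 34.
Step 2: nested() uses nonlocal to modify price in enclosing's scope: price = 34 + 4 = 38.
Step 3: enclosing() returns the modified price = 38

The answer is 38.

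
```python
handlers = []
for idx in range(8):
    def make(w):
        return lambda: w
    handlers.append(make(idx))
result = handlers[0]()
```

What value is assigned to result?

Step 1: make(idx) creates a new scope capturing w = idx at call time.
Step 2: handlers[0] = make(0), so its lambda captures w = 0.
Step 3: result = 0 (closure factory fixes late binding)

The answer is 0.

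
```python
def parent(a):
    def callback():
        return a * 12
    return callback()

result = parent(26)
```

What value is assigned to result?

Step 1: parent(26) binds parameter a = 26.
Step 2: callback() accesses a = 26 from enclosing scope.
Step 3: result = 26 * 12 = 312

The answer is 312.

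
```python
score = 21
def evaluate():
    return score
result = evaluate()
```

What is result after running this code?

Step 1: score = 21 is defined in the global scope.
Step 2: evaluate() looks up score. No local score exists, so Python checks the global scope via LEGB rule and finds score = 21.
Step 3: result = 21

The answer is 21.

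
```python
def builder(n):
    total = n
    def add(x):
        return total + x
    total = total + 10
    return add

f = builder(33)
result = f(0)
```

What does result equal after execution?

Step 1: builder(33) sets total = 33, then total = 33 + 10 = 43.
Step 2: Closures capture by reference, so add sees total = 43.
Step 3: f(0) returns 43 + 0 = 43

The answer is 43.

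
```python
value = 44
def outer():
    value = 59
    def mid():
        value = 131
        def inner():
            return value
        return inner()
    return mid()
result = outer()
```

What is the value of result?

Step 1: Three levels of shadowing: global 44, outer 59, mid 131.
Step 2: inner() finds value = 131 in enclosing mid() scope.
Step 3: result = 131

The answer is 131.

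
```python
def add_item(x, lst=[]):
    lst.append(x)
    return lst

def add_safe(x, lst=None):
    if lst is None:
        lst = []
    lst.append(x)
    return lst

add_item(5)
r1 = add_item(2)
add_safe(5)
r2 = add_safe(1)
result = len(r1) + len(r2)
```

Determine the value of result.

Step 1: add_item shares mutable default: after 2 calls, lst = [5, 2], len = 2.
Step 2: add_safe creates fresh list each time: r2 = [1], len = 1.
Step 3: result = 2 + 1 = 3

The answer is 3.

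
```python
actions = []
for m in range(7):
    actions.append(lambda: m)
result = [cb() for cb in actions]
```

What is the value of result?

Step 1: All 7 lambdas share the same variable m.
Step 2: After the loop, m = 6.
Step 3: Each call returns 6. result = [6, 6, 6, 6, 6, 6, 6]

The answer is [6, 6, 6, 6, 6, 6, 6].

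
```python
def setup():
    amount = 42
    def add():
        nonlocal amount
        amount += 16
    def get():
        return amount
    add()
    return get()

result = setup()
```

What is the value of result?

Step 1: amount = 42. add() modifies it via nonlocal, get() reads it.
Step 2: add() makes amount = 42 + 16 = 58.
Step 3: get() returns 58. result = 58

The answer is 58.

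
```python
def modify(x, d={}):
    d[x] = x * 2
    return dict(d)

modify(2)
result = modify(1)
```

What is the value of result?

Step 1: Mutable default dict is shared across calls.
Step 2: First call adds 2: 4. Second call adds 1: 2.
Step 3: result = {2: 4, 1: 2}

The answer is {2: 4, 1: 2}.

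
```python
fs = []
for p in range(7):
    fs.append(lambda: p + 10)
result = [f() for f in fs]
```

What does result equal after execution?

Step 1: All lambdas capture p by reference. After the loop, p = 6.
Step 2: Each call returns 6 + 10 = 16.
Step 3: result = [16, 16, 16, 16, 16, 16, 16]

The answer is [16, 16, 16, 16, 16, 16, 16].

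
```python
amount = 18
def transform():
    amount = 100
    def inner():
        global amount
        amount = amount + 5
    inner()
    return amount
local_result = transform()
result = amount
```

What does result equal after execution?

Step 1: Global amount = 18. transform() creates local amount = 100.
Step 2: inner() declares global amount and adds 5: global amount = 18 + 5 = 23.
Step 3: transform() returns its local amount = 100 (unaffected by inner).
Step 4: result = global amount = 23

The answer is 23.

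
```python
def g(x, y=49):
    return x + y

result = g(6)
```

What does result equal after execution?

Step 1: g(6) uses default y = 49.
Step 2: Returns 6 + 49 = 55.
Step 3: result = 55

The answer is 55.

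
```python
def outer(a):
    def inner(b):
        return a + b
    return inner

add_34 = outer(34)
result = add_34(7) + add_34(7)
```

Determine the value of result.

Step 1: add_34 captures a = 34.
Step 2: add_34(7) = 34 + 7 = 41, called twice.
Step 3: result = 41 + 41 = 82

The answer is 82.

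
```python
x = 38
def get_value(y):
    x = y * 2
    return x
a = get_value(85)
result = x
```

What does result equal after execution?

Step 1: Global x = 38.
Step 2: get_value(85) creates local x = 85 * 2 = 170.
Step 3: Global x unchanged because no global keyword. result = 38

The answer is 38.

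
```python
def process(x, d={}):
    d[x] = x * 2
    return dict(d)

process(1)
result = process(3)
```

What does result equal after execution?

Step 1: Mutable default dict is shared across calls.
Step 2: First call adds 1: 2. Second call adds 3: 6.
Step 3: result = {1: 2, 3: 6}

The answer is {1: 2, 3: 6}.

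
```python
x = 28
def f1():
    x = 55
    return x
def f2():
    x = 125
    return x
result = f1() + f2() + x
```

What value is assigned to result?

Step 1: Each function shadows global x with its own local.
Step 2: f1() returns 55, f2() returns 125.
Step 3: Global x = 28 is unchanged. result = 55 + 125 + 28 = 208

The answer is 208.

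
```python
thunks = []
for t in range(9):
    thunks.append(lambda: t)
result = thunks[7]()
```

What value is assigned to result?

Step 1: The loop creates 9 lambdas, all referencing the same variable t.
Step 2: After the loop, t = 8 (final value).
Step 3: thunks[7]() looks up t at call time and finds 8. This is the late binding gotcha. result = 8

The answer is 8.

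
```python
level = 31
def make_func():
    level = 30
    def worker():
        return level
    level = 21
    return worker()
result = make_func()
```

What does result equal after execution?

Step 1: make_func() sets level = 30, then later level = 21.
Step 2: worker() is called after level is reassigned to 21. Closures capture variables by reference, not by value.
Step 3: result = 21

The answer is 21.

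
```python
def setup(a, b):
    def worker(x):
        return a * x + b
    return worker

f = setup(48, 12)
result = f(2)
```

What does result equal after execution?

Step 1: setup(48, 12) captures a = 48, b = 12.
Step 2: f(2) computes 48 * 2 + 12 = 108.
Step 3: result = 108

The answer is 108.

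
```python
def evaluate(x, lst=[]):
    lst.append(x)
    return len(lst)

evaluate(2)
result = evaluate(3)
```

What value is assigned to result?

Step 1: Mutable default list persists between calls.
Step 2: First call: lst = [2], len = 1. Second call: lst = [2, 3], len = 2.
Step 3: result = 2

The answer is 2.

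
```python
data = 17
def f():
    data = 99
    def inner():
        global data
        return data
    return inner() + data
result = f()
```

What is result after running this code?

Step 1: Global data = 17. f() shadows with local data = 99.
Step 2: inner() uses global keyword, so inner() returns global data = 17.
Step 3: f() returns 17 + 99 = 116

The answer is 116.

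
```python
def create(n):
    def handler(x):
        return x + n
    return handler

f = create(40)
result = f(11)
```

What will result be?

Step 1: create(40) creates a closure that captures n = 40.
Step 2: f(11) calls the closure with x = 11, returning 11 + 40 = 51.
Step 3: result = 51

The answer is 51.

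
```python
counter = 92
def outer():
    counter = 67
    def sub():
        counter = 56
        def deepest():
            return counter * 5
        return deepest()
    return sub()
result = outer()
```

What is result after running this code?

Step 1: deepest() looks up counter through LEGB: not local, finds counter = 56 in enclosing sub().
Step 2: Returns 56 * 5 = 280.
Step 3: result = 280

The answer is 280.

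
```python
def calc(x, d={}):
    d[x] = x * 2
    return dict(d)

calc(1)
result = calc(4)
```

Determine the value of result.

Step 1: Mutable default dict is shared across calls.
Step 2: First call adds 1: 2. Second call adds 4: 8.
Step 3: result = {1: 2, 4: 8}

The answer is {1: 2, 4: 8}.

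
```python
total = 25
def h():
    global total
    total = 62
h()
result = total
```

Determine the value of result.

Step 1: total = 25 globally.
Step 2: h() declares global total and sets it to 62.
Step 3: After h(), global total = 62. result = 62

The answer is 62.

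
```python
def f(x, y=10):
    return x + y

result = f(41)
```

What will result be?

Step 1: f(41) uses default y = 10.
Step 2: Returns 41 + 10 = 51.
Step 3: result = 51

The answer is 51.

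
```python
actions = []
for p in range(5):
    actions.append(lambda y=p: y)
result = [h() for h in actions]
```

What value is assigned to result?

Step 1: Default arg y=p captures p at each iteration.
Step 2: Each lambda has its own default: 0, 1, ..., 4.
Step 3: result = [0, 1, 2, 3, 4]

The answer is [0, 1, 2, 3, 4].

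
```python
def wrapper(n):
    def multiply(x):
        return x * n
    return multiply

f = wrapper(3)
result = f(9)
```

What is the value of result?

Step 1: wrapper(3) returns multiply closure with n = 3.
Step 2: f(9) computes 9 * 3 = 27.
Step 3: result = 27

The answer is 27.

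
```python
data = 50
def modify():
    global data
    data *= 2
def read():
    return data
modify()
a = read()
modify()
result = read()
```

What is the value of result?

Step 1: data = 50.
Step 2: First modify(): data = 50 * 2 = 100.
Step 3: Second modify(): data = 100 * 2 = 200.
Step 4: read() returns 200

The answer is 200.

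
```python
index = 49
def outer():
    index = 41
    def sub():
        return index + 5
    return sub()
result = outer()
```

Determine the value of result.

Step 1: outer() shadows global index with index = 41.
Step 2: sub() finds index = 41 in enclosing scope, computes 41 + 5 = 46.
Step 3: result = 46

The answer is 46.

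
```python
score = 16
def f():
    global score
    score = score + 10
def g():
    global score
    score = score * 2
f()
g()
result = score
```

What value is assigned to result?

Step 1: score = 16.
Step 2: f() adds 10: score = 16 + 10 = 26.
Step 3: g() doubles: score = 26 * 2 = 52.
Step 4: result = 52

The answer is 52.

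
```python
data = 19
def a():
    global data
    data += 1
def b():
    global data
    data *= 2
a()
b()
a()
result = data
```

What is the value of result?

Step 1: data = 19.
Step 2: a(): data = 19 + 1 = 20.
Step 3: b(): data = 20 * 2 = 40.
Step 4: a(): data = 40 + 1 = 41

The answer is 41.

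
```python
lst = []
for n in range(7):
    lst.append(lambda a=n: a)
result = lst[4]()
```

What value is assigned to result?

Step 1: Default argument a=n captures n's value at each iteration.
Step 2: lst[4] captured a = 4 when n was 4.
Step 3: result = 4

The answer is 4.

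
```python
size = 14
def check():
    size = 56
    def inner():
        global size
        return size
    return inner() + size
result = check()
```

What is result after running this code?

Step 1: Global size = 14. check() shadows with local size = 56.
Step 2: inner() uses global keyword, so inner() returns global size = 14.
Step 3: check() returns 14 + 56 = 70

The answer is 70.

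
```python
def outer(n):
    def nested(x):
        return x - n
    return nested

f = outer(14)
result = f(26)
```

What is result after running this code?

Step 1: outer(14) creates a closure capturing n = 14.
Step 2: f(26) computes 26 - 14 = 12.
Step 3: result = 12

The answer is 12.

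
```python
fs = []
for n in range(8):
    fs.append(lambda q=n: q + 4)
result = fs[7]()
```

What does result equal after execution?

Step 1: Default argument q=n captures n's value at definition time.
Step 2: fs[7] was defined when n = 7, so q defaults to 7.
Step 3: result = 7 + 4 = 11 (default arg fixes the late binding issue)

The answer is 11.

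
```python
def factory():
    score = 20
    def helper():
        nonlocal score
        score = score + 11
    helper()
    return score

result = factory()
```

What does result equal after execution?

Step 1: factory() sets score = 20.
Step 2: helper() uses nonlocal to modify score in factory's scope: score = 20 + 11 = 31.
Step 3: factory() returns the modified score = 31

The answer is 31.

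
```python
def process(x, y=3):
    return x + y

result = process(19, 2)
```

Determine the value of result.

Step 1: process(19, 2) overrides default y with 2.
Step 2: Returns 19 + 2 = 21.
Step 3: result = 21

The answer is 21.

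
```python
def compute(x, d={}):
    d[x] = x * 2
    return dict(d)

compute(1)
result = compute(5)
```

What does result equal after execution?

Step 1: Mutable default dict is shared across calls.
Step 2: First call adds 1: 2. Second call adds 5: 10.
Step 3: result = {1: 2, 5: 10}

The answer is {1: 2, 5: 10}.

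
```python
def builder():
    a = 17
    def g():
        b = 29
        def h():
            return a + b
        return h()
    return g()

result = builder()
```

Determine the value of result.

Step 1: builder() defines a = 17. g() defines b = 29.
Step 2: h() accesses both from enclosing scopes: a = 17, b = 29.
Step 3: result = 17 + 29 = 46

The answer is 46.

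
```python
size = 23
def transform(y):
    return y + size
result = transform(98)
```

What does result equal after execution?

Step 1: size = 23 is defined globally.
Step 2: transform(98) uses parameter y = 98 and looks up size from global scope = 23.
Step 3: result = 98 + 23 = 121

The answer is 121.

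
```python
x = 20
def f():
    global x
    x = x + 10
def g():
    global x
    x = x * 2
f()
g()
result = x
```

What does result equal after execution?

Step 1: x = 20.
Step 2: f() adds 10: x = 20 + 10 = 30.
Step 3: g() doubles: x = 30 * 2 = 60.
Step 4: result = 60

The answer is 60.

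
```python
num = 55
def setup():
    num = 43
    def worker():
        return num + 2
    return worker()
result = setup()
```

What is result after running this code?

Step 1: setup() shadows global num with num = 43.
Step 2: worker() finds num = 43 in enclosing scope, computes 43 + 2 = 45.
Step 3: result = 45

The answer is 45.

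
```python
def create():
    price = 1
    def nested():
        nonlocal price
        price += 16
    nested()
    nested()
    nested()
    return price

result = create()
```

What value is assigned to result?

Step 1: price starts at 1.
Step 2: nested() is called 3 times, each adding 16.
Step 3: price = 1 + 16 * 3 = 49

The answer is 49.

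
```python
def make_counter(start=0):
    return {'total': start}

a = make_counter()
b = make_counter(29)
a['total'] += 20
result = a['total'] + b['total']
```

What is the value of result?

Step 1: make_counter() returns a new dict each call (immutable default 0).
Step 2: a = {'total': 0}, b = {'total': 29}.
Step 3: a['total'] += 20 = 20. result = 20 + 29 = 49

The answer is 49.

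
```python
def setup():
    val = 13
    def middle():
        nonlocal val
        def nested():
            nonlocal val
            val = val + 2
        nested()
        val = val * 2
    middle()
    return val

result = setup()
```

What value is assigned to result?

Step 1: val = 13.
Step 2: nested() adds 2: val = 13 + 2 = 15.
Step 3: middle() doubles: val = 15 * 2 = 30.
Step 4: result = 30

The answer is 30.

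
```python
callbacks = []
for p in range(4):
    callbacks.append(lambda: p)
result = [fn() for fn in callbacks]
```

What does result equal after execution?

Step 1: All 4 lambdas share the same variable p.
Step 2: After the loop, p = 3.
Step 3: Each call returns 3. result = [3, 3, 3, 3]

The answer is [3, 3, 3, 3].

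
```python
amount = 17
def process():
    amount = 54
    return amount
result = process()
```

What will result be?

Step 1: Global amount = 17.
Step 2: process() creates local amount = 54, shadowing the global.
Step 3: Returns local amount = 54. result = 54

The answer is 54.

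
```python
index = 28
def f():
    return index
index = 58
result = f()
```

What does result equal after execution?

Step 1: index is first set to 28, then reassigned to 58.
Step 2: f() is called after the reassignment, so it looks up the current global index = 58.
Step 3: result = 58

The answer is 58.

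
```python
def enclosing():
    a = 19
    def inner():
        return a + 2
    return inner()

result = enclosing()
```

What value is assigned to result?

Step 1: enclosing() defines a = 19.
Step 2: inner() reads a = 19 from enclosing scope, returns 19 + 2 = 21.
Step 3: result = 21

The answer is 21.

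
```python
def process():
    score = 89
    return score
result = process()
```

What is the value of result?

Step 1: process() defines score = 89 in its local scope.
Step 2: return score finds the local variable score = 89.
Step 3: result = 89

The answer is 89.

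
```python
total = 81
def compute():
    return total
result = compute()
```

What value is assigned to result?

Step 1: total = 81 is defined in the global scope.
Step 2: compute() looks up total. No local total exists, so Python checks the global scope via LEGB rule and finds total = 81.
Step 3: result = 81

The answer is 81.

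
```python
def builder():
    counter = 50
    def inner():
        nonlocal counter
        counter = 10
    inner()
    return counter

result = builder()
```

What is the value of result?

Step 1: builder() sets counter = 50.
Step 2: inner() uses nonlocal to reassign counter = 10.
Step 3: result = 10

The answer is 10.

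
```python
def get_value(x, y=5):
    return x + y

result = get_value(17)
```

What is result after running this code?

Step 1: get_value(17) uses default y = 5.
Step 2: Returns 17 + 5 = 22.
Step 3: result = 22

The answer is 22.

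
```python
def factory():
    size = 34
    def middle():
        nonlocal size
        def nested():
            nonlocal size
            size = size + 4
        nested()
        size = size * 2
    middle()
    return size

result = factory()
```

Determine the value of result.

Step 1: size = 34.
Step 2: nested() adds 4: size = 34 + 4 = 38.
Step 3: middle() doubles: size = 38 * 2 = 76.
Step 4: result = 76

The answer is 76.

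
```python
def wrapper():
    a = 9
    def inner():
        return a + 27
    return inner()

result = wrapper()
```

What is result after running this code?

Step 1: wrapper() defines a = 9.
Step 2: inner() reads a = 9 from enclosing scope, returns 9 + 27 = 36.
Step 3: result = 36

The answer is 36.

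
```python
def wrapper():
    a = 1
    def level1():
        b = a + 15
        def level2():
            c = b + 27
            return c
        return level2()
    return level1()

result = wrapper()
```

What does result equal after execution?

Step 1: a = 1. b = a + 15 = 16.
Step 2: c = b + 27 = 16 + 27 = 43.
Step 3: result = 43

The answer is 43.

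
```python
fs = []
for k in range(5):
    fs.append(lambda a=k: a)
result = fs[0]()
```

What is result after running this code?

Step 1: Default argument a=k captures k's value at each iteration.
Step 2: fs[0] captured a = 0 when k was 0.
Step 3: result = 0

The answer is 0.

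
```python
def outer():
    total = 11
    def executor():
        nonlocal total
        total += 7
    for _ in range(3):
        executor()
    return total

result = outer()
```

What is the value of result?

Step 1: total = 11.
Step 2: executor() is called 3 times in a loop, each adding 7 via nonlocal.
Step 3: total = 11 + 7 * 3 = 32

The answer is 32.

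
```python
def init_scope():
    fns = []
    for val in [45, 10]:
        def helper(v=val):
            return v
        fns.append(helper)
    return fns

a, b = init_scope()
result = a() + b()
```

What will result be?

Step 1: Default argument v=val captures val at each iteration.
Step 2: a() returns 45 (captured at first iteration), b() returns 10 (captured at second).
Step 3: result = 45 + 10 = 55

The answer is 55.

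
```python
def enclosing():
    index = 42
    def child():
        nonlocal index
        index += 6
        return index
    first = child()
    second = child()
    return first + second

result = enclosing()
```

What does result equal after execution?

Step 1: index starts at 42.
Step 2: First call: index = 42 + 6 = 48, returns 48.
Step 3: Second call: index = 48 + 6 = 54, returns 54.
Step 4: result = 48 + 54 = 102

The answer is 102.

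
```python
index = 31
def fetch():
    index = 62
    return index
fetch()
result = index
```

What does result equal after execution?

Step 1: index = 31 globally.
Step 2: fetch() creates a LOCAL index = 62 (no global keyword!).
Step 3: The global index is unchanged. result = 31

The answer is 31.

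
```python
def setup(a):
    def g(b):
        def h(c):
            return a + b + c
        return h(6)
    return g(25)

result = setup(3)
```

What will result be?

Step 1: a = 3, b = 25, c = 6 across three nested scopes.
Step 2: h() accesses all three via LEGB rule.
Step 3: result = 3 + 25 + 6 = 34

The answer is 34.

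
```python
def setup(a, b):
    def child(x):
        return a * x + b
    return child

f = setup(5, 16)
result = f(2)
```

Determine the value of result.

Step 1: setup(5, 16) captures a = 5, b = 16.
Step 2: f(2) computes 5 * 2 + 16 = 26.
Step 3: result = 26

The answer is 26.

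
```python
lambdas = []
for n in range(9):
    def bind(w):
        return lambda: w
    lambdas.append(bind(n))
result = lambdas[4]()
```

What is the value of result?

Step 1: bind(n) creates a new scope capturing w = n at call time.
Step 2: lambdas[4] = bind(4), so its lambda captures w = 4.
Step 3: result = 4 (closure factory fixes late binding)

The answer is 4.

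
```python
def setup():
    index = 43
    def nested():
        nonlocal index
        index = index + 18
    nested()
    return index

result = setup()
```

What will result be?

Step 1: setup() sets index = 43.
Step 2: nested() uses nonlocal to modify index in setup's scope: index = 43 + 18 = 61.
Step 3: setup() returns the modified index = 61

The answer is 61.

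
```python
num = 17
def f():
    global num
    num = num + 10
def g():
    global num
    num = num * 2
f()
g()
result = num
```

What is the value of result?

Step 1: num = 17.
Step 2: f() adds 10: num = 17 + 10 = 27.
Step 3: g() doubles: num = 27 * 2 = 54.
Step 4: result = 54

The answer is 54.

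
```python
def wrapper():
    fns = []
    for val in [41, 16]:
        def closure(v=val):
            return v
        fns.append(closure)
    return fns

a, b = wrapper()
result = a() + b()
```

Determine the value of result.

Step 1: Default argument v=val captures val at each iteration.
Step 2: a() returns 41 (captured at first iteration), b() returns 16 (captured at second).
Step 3: result = 41 + 16 = 57

The answer is 57.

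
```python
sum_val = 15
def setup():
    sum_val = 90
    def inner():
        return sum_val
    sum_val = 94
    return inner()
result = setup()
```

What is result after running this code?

Step 1: setup() sets sum_val = 90, then later sum_val = 94.
Step 2: inner() is called after sum_val is reassigned to 94. Closures capture variables by reference, not by value.
Step 3: result = 94

The answer is 94.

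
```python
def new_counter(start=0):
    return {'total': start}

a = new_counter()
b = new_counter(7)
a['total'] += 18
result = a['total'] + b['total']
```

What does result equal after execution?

Step 1: new_counter() returns a new dict each call (immutable default 0).
Step 2: a = {'total': 0}, b = {'total': 7}.
Step 3: a['total'] += 18 = 18. result = 18 + 7 = 25

The answer is 25.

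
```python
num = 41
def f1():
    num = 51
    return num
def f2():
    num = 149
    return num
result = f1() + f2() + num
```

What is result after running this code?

Step 1: Each function shadows global num with its own local.
Step 2: f1() returns 51, f2() returns 149.
Step 3: Global num = 41 is unchanged. result = 51 + 149 + 41 = 241

The answer is 241.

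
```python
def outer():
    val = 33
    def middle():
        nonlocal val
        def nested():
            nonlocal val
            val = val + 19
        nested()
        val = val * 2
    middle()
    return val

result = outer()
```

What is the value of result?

Step 1: val = 33.
Step 2: nested() adds 19: val = 33 + 19 = 52.
Step 3: middle() doubles: val = 52 * 2 = 104.
Step 4: result = 104

The answer is 104.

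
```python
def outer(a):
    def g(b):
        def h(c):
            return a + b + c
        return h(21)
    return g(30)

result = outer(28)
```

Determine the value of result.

Step 1: a = 28, b = 30, c = 21 across three nested scopes.
Step 2: h() accesses all three via LEGB rule.
Step 3: result = 28 + 30 + 21 = 79

The answer is 79.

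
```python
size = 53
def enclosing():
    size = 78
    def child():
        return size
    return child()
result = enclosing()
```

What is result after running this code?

Step 1: size = 53 globally, but enclosing() defines size = 78 locally.
Step 2: child() looks up size. Not in local scope, so checks enclosing scope (enclosing) and finds size = 78.
Step 3: result = 78

The answer is 78.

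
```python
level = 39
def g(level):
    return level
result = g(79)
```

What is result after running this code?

Step 1: Global level = 39.
Step 2: g(79) takes parameter level = 79, which shadows the global.
Step 3: result = 79

The answer is 79.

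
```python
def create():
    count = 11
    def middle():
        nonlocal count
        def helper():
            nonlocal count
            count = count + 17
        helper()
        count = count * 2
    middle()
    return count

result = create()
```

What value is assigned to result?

Step 1: count = 11.
Step 2: helper() adds 17: count = 11 + 17 = 28.
Step 3: middle() doubles: count = 28 * 2 = 56.
Step 4: result = 56

The answer is 56.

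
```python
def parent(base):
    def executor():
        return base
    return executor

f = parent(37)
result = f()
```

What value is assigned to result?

Step 1: parent(37) creates closure capturing base = 37.
Step 2: f() returns the captured base = 37.
Step 3: result = 37

The answer is 37.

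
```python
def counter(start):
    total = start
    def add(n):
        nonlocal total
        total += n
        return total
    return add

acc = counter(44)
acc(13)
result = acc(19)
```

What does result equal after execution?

Step 1: counter(44) creates closure with total = 44.
Step 2: First acc(13): total = 44 + 13 = 57.
Step 3: Second acc(19): total = 57 + 19 = 76. result = 76

The answer is 76.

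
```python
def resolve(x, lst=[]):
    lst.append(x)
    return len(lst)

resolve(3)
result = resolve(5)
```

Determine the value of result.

Step 1: Mutable default list persists between calls.
Step 2: First call: lst = [3], len = 1. Second call: lst = [3, 5], len = 2.
Step 3: result = 2

The answer is 2.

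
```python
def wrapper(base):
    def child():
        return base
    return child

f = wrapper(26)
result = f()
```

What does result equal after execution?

Step 1: wrapper(26) creates closure capturing base = 26.
Step 2: f() returns the captured base = 26.
Step 3: result = 26

The answer is 26.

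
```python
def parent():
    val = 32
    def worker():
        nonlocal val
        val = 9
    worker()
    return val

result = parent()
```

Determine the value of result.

Step 1: parent() sets val = 32.
Step 2: worker() uses nonlocal to reassign val = 9.
Step 3: result = 9

The answer is 9.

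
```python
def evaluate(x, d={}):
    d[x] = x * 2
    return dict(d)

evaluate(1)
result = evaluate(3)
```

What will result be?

Step 1: Mutable default dict is shared across calls.
Step 2: First call adds 1: 2. Second call adds 3: 6.
Step 3: result = {1: 2, 3: 6}

The answer is {1: 2, 3: 6}.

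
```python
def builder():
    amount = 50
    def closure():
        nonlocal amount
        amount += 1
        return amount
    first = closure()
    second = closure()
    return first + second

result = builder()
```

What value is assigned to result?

Step 1: amount starts at 50.
Step 2: First call: amount = 50 + 1 = 51, returns 51.
Step 3: Second call: amount = 51 + 1 = 52, returns 52.
Step 4: result = 51 + 52 = 103

The answer is 103.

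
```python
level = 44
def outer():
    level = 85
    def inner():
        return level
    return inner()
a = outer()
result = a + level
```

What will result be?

Step 1: outer() has local level = 85. inner() reads from enclosing.
Step 2: outer() returns 85. Global level = 44 unchanged.
Step 3: result = 85 + 44 = 129

The answer is 129.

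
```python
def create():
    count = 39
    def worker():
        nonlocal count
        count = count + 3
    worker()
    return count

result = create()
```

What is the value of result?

Step 1: create() sets count = 39.
Step 2: worker() uses nonlocal to modify count in create's scope: count = 39 + 3 = 42.
Step 3: create() returns the modified count = 42

The answer is 42.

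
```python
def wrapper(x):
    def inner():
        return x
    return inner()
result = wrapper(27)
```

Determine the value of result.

Step 1: wrapper(27) binds parameter x = 27.
Step 2: inner() looks up x in enclosing scope and finds the parameter x = 27.
Step 3: result = 27

The answer is 27.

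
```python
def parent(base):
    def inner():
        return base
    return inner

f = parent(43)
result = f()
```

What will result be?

Step 1: parent(43) creates closure capturing base = 43.
Step 2: f() returns the captured base = 43.
Step 3: result = 43

The answer is 43.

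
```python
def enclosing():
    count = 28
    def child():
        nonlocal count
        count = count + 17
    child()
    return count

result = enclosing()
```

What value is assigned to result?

Step 1: enclosing() sets count = 28.
Step 2: child() uses nonlocal to modify count in enclosing's scope: count = 28 + 17 = 45.
Step 3: enclosing() returns the modified count = 45

The answer is 45.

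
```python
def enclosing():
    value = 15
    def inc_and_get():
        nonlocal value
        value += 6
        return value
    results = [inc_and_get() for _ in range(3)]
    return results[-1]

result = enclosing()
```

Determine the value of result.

Step 1: value = 15.
Step 2: Three calls to inc_and_get(), each adding 6.
Step 3: Last value = 15 + 6 * 3 = 33

The answer is 33.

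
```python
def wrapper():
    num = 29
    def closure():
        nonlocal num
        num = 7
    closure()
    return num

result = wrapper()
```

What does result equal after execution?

Step 1: wrapper() sets num = 29.
Step 2: closure() uses nonlocal to reassign num = 7.
Step 3: result = 7

The answer is 7.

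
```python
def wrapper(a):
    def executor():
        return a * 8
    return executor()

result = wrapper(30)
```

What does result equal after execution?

Step 1: wrapper(30) binds parameter a = 30.
Step 2: executor() accesses a = 30 from enclosing scope.
Step 3: result = 30 * 8 = 240

The answer is 240.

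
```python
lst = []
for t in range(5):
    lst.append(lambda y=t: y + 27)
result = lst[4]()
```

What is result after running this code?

Step 1: Default argument y=t captures t's value at definition time.
Step 2: lst[4] was defined when t = 4, so y defaults to 4.
Step 3: result = 4 + 27 = 31 (default arg fixes the late binding issue)

The answer is 31.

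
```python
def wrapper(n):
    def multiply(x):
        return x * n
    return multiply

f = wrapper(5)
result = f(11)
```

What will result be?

Step 1: wrapper(5) returns multiply closure with n = 5.
Step 2: f(11) computes 11 * 5 = 55.
Step 3: result = 55

The answer is 55.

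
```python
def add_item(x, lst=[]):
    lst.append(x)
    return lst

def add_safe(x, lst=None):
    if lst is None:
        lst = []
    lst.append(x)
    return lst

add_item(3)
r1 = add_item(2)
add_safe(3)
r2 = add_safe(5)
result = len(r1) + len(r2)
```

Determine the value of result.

Step 1: add_item shares mutable default: after 2 calls, lst = [3, 2], len = 2.
Step 2: add_safe creates fresh list each time: r2 = [5], len = 1.
Step 3: result = 2 + 1 = 3

The answer is 3.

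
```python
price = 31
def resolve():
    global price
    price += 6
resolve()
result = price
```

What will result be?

Step 1: price = 31 globally.
Step 2: resolve() modifies global price: price += 6 = 37.
Step 3: result = 37

The answer is 37.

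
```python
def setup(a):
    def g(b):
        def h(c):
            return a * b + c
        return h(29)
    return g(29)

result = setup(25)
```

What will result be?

Step 1: a = 25, b = 29, c = 29.
Step 2: h() computes a * b + c = 25 * 29 + 29 = 754.
Step 3: result = 754

The answer is 754.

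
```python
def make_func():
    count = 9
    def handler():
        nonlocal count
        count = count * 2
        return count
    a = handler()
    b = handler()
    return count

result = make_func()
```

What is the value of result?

Step 1: count starts at 9.
Step 2: First handler(): count = 9 * 2 = 18.
Step 3: Second handler(): count = 18 * 2 = 36.
Step 4: result = 36

The answer is 36.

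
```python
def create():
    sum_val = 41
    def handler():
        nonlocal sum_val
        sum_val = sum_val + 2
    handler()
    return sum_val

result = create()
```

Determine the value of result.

Step 1: create() sets sum_val = 41.
Step 2: handler() uses nonlocal to modify sum_val in create's scope: sum_val = 41 + 2 = 43.
Step 3: create() returns the modified sum_val = 43

The answer is 43.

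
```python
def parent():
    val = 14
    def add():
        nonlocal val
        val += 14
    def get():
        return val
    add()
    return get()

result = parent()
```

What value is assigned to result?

Step 1: val = 14. add() modifies it via nonlocal, get() reads it.
Step 2: add() makes val = 14 + 14 = 28.
Step 3: get() returns 28. result = 28

The answer is 28.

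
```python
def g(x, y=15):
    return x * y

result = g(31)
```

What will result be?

Step 1: g(31) uses default y = 15.
Step 2: Returns 31 * 15 = 465.
Step 3: result = 465

The answer is 465.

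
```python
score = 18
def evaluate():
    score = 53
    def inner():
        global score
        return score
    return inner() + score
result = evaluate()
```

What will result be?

Step 1: Global score = 18. evaluate() shadows with local score = 53.
Step 2: inner() uses global keyword, so inner() returns global score = 18.
Step 3: evaluate() returns 18 + 53 = 71

The answer is 71.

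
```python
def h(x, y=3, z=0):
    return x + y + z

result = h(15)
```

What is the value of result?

Step 1: h(15) uses defaults y = 3, z = 0.
Step 2: Returns 15 + 3 + 0 = 18.
Step 3: result = 18

The answer is 18.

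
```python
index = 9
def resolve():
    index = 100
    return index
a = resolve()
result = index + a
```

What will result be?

Step 1: Global index = 9. resolve() returns local index = 100.
Step 2: a = 100. Global index still = 9.
Step 3: result = 9 + 100 = 109

The answer is 109.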